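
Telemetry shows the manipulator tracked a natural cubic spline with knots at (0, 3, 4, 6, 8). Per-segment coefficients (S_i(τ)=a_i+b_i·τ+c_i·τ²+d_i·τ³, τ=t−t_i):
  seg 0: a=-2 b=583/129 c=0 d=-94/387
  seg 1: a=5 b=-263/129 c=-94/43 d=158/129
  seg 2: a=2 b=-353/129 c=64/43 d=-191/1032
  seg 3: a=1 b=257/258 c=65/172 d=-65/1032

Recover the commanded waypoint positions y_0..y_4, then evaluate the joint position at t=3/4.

y_0=-2 y_1=5 y_2=2 y_3=1 y_4=4
S(3/4) = 1771/1376

y_0 = S_0(0) = a_0 = -2
y_1 = S_1(0) = a_1 = 5
y_2 = S_2(0) = a_2 = 2
y_3 = S_3(0) = a_3 = 1
y_4 = S_3(2) = 4
t_q=3/4 is in segment 0 (τ=3/4); S_0(τ)=1771/1376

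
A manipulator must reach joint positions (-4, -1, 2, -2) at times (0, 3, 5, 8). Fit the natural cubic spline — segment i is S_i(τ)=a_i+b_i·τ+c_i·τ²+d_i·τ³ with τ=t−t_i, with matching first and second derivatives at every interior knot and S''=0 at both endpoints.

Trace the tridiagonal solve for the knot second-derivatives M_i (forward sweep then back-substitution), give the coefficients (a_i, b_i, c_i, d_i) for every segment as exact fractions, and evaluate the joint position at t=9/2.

Δ: Δ0=1, Δ1=3/2, Δ2=-4/3
row 1: diag=10, rhs=3; c'=1/5, d'=3/10
row 2: denom=10−2·1/5=48/5; d'=(-17−2·3/10)/(48/5)=-11/6
back: M2=-11/6
back: M1=3/10−1/5·-11/6=2/3
M: M0=0, M1=2/3, M2=-11/6, M3=0
seg 0: a=-4, c=M0/2=0, d=(M1−M0)/(6·3)=1/27, b=Δ0−h0·(2M0+M1)/6=2/3
seg 1: a=-1, c=M1/2=1/3, d=(M2−M1)/(6·2)=-5/24, b=Δ1−h1·(2M1+M2)/6=5/3
seg 2: a=2, c=M2/2=-11/12, d=(M3−M2)/(6·3)=11/108, b=Δ2−h2·(2M2+M3)/6=1/2
t_q=9/2 → seg 1, τ=3/2; S=-1+5/3·τ+1/3·τ²+-5/24·τ³=99/64

  seg 0: a=-4 b=2/3 c=0 d=1/27
  seg 1: a=-1 b=5/3 c=1/3 d=-5/24
  seg 2: a=2 b=1/2 c=-11/12 d=11/108
S(9/2) = 99/64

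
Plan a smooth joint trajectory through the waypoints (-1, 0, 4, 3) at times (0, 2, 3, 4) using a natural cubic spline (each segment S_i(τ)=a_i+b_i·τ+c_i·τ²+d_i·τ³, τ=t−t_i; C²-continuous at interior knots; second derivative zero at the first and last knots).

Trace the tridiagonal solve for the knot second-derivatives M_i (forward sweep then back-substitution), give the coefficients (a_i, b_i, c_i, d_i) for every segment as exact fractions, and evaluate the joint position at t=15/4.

  seg 0: a=-1 b=-53/46 c=0 d=19/46
  seg 1: a=0 b=175/46 c=57/23 d=-105/46
  seg 2: a=4 b=44/23 c=-201/46 d=67/46
S(15/4) = 10573/2944

Δ: Δ0=1/2, Δ1=4, Δ2=-1
row 1: diag=6, rhs=21; c'=1/6, d'=7/2
row 2: denom=4−1·1/6=23/6; d'=(-30−1·7/2)/(23/6)=-201/23
back: M2=-201/23
back: M1=7/2−1/6·-201/23=114/23
M: M0=0, M1=114/23, M2=-201/23, M3=0
seg 0: a=-1, c=M0/2=0, d=(M1−M0)/(6·2)=19/46, b=Δ0−h0·(2M0+M1)/6=-53/46
seg 1: a=0, c=M1/2=57/23, d=(M2−M1)/(6·1)=-105/46, b=Δ1−h1·(2M1+M2)/6=175/46
seg 2: a=4, c=M2/2=-201/46, d=(M3−M2)/(6·1)=67/46, b=Δ2−h2·(2M2+M3)/6=44/23
t_q=15/4 → seg 2, τ=3/4; S=4+44/23·τ+-201/46·τ²+67/46·τ³=10573/2944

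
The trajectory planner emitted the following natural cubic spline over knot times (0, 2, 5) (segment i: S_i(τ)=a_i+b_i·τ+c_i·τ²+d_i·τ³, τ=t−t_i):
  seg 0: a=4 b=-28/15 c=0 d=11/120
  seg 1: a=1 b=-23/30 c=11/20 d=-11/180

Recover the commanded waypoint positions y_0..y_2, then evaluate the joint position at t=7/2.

y_0 = S_0(0) = a_0 = 4
y_1 = S_1(0) = a_1 = 1
y_2 = S_1(3) = 2
t_q=7/2 is in segment 1 (τ=3/2); S_1(τ)=141/160

y_0=4 y_1=1 y_2=2
S(7/2) = 141/160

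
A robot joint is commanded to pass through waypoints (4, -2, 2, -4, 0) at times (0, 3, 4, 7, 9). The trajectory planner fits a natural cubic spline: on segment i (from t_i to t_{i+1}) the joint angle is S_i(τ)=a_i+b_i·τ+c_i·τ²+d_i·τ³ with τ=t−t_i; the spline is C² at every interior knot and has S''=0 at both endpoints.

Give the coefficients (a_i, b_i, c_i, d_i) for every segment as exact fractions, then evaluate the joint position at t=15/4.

Δ: Δ0=-2, Δ1=4, Δ2=-2, Δ3=2
row 1: diag=8, rhs=36; c'=1/8, d'=9/2
row 2: denom=8−1·1/8=63/8; d'=(-36−1·9/2)/(63/8)=-36/7
row 3: denom=10−3·8/21=62/7; d'=(24−3·-36/7)/(62/7)=138/31
back: M3=138/31
back: M2=-36/7−8/21·138/31=-212/31
back: M1=9/2−1/8·-212/31=166/31
M: M0=0, M1=166/31, M2=-212/31, M3=138/31, M4=0
seg 0: a=4, c=M0/2=0, d=(M1−M0)/(6·3)=83/279, b=Δ0−h0·(2M0+M1)/6=-145/31
seg 1: a=-2, c=M1/2=83/31, d=(M2−M1)/(6·1)=-63/31, b=Δ1−h1·(2M1+M2)/6=104/31
seg 2: a=2, c=M2/2=-106/31, d=(M3−M2)/(6·3)=175/279, b=Δ2−h2·(2M2+M3)/6=81/31
seg 3: a=-4, c=M3/2=69/31, d=(M4−M3)/(6·2)=-23/62, b=Δ3−h3·(2M3+M4)/6=-30/31
t_q=15/4 → seg 1, τ=3/4; S=-2+104/31·τ+83/31·τ²+-63/31·τ³=2311/1984

  seg 0: a=4 b=-145/31 c=0 d=83/279
  seg 1: a=-2 b=104/31 c=83/31 d=-63/31
  seg 2: a=2 b=81/31 c=-106/31 d=175/279
  seg 3: a=-4 b=-30/31 c=69/31 d=-23/62
S(15/4) = 2311/1984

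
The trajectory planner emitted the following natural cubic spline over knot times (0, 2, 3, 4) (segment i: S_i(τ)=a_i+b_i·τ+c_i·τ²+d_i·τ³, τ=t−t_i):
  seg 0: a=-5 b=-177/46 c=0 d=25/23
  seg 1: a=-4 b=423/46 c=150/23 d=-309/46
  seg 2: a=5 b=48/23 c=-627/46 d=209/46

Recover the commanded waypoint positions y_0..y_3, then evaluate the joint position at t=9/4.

y_0=-5 y_1=-4 y_2=5 y_3=-2
S(9/4) = -179/128

y_0 = S_0(0) = a_0 = -5
y_1 = S_1(0) = a_1 = -4
y_2 = S_2(0) = a_2 = 5
y_3 = S_2(1) = -2
t_q=9/4 is in segment 1 (τ=1/4); S_1(τ)=-179/128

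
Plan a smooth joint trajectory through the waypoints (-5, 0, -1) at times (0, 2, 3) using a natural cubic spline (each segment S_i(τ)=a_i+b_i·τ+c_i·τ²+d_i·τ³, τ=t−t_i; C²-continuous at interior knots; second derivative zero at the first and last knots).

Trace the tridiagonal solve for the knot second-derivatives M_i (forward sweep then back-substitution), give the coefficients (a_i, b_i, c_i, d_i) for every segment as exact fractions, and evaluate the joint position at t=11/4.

  seg 0: a=-5 b=11/3 c=0 d=-7/24
  seg 1: a=0 b=1/6 c=-7/4 d=7/12
S(11/4) = -157/256

Δ: Δ0=5/2, Δ1=-1
row 1: diag=6, rhs=-21; c'=1/6, d'=-7/2
back: M1=-7/2
M: M0=0, M1=-7/2, M2=0
seg 0: a=-5, c=M0/2=0, d=(M1−M0)/(6·2)=-7/24, b=Δ0−h0·(2M0+M1)/6=11/3
seg 1: a=0, c=M1/2=-7/4, d=(M2−M1)/(6·1)=7/12, b=Δ1−h1·(2M1+M2)/6=1/6
t_q=11/4 → seg 1, τ=3/4; S=0+1/6·τ+-7/4·τ²+7/12·τ³=-157/256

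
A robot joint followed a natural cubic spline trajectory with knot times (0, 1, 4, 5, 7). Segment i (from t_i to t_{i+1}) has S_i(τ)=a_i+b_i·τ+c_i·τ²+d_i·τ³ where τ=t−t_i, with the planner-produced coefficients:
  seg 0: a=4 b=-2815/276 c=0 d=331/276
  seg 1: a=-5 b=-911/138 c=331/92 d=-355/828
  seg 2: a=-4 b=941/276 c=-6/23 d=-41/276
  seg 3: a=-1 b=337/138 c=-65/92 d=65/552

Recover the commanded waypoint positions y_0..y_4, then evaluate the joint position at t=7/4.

y_0 = S_0(0) = a_0 = 4
y_1 = S_1(0) = a_1 = -5
y_2 = S_2(0) = a_2 = -4
y_3 = S_3(0) = a_3 = -1
y_4 = S_3(2) = 2
t_q=7/4 is in segment 1 (τ=3/4); S_1(τ)=-47741/5888

y_0=4 y_1=-5 y_2=-4 y_3=-1 y_4=2
S(7/4) = -47741/5888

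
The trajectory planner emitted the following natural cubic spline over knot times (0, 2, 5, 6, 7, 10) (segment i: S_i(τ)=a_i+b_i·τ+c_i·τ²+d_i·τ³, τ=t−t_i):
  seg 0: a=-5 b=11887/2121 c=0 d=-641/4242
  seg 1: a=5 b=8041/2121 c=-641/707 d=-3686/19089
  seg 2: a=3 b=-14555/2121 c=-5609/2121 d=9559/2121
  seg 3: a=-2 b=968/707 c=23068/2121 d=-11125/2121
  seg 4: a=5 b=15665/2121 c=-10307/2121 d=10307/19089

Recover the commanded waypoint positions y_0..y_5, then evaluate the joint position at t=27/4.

y_0 = S_0(0) = a_0 = -5
y_1 = S_1(0) = a_1 = 5
y_2 = S_2(0) = a_2 = 3
y_3 = S_3(0) = a_3 = -2
y_4 = S_4(0) = a_4 = 5
y_5 = S_4(3) = -2
t_q=27/4 is in segment 3 (τ=3/4); S_3(τ)=132659/45248

y_0=-5 y_1=5 y_2=3 y_3=-2 y_4=5 y_5=-2
S(27/4) = 132659/45248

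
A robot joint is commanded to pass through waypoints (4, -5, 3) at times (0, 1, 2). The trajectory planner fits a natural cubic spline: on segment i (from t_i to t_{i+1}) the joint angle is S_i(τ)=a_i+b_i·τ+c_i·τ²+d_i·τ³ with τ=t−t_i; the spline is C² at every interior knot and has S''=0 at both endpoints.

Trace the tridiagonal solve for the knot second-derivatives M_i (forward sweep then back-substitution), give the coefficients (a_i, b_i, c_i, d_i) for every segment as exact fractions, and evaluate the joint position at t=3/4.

  seg 0: a=4 b=-53/4 c=0 d=17/4
  seg 1: a=-5 b=-1/2 c=51/4 d=-17/4
S(3/4) = -1061/256

Δ: Δ0=-9, Δ1=8
row 1: diag=4, rhs=102; c'=1/4, d'=51/2
back: M1=51/2
M: M0=0, M1=51/2, M2=0
seg 0: a=4, c=M0/2=0, d=(M1−M0)/(6·1)=17/4, b=Δ0−h0·(2M0+M1)/6=-53/4
seg 1: a=-5, c=M1/2=51/4, d=(M2−M1)/(6·1)=-17/4, b=Δ1−h1·(2M1+M2)/6=-1/2
t_q=3/4 → seg 0, τ=3/4; S=4+-53/4·τ+0·τ²+17/4·τ³=-1061/256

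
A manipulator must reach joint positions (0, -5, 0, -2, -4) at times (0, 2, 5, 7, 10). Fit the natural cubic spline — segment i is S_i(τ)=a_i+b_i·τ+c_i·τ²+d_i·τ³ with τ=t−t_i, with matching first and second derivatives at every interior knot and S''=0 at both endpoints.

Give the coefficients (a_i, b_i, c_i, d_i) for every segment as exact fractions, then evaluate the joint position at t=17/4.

Δ: Δ0=-5/2, Δ1=5/3, Δ2=-1, Δ3=-2/3
row 1: diag=10, rhs=25; c'=3/10, d'=5/2
row 2: denom=10−3·3/10=91/10; d'=(-16−3·5/2)/(91/10)=-235/91
row 3: denom=10−2·20/91=870/91; d'=(2−2·-235/91)/(870/91)=326/435
back: M3=326/435
back: M2=-235/91−20/91·326/435=-239/87
back: M1=5/2−3/10·-239/87=482/145
M: M0=0, M1=482/145, M2=-239/87, M3=326/435, M4=0
seg 0: a=0, c=M0/2=0, d=(M1−M0)/(6·2)=241/870, b=Δ0−h0·(2M0+M1)/6=-3139/870
seg 1: a=-5, c=M1/2=241/145, d=(M2−M1)/(6·3)=-2641/7830, b=Δ1−h1·(2M1+M2)/6=-247/870
seg 2: a=0, c=M2/2=-239/174, d=(M3−M2)/(6·2)=169/580, b=Δ2−h2·(2M2+M3)/6=253/435
seg 3: a=-2, c=M3/2=163/435, d=(M4−M3)/(6·3)=-163/3915, b=Δ3−h3·(2M3+M4)/6=-616/435
t_q=17/4 → seg 1, τ=9/4; S=-5+-247/870·τ+241/145·τ²+-2641/7830·τ³=-3959/3712

  seg 0: a=0 b=-3139/870 c=0 d=241/870
  seg 1: a=-5 b=-247/870 c=241/145 d=-2641/7830
  seg 2: a=0 b=253/435 c=-239/174 d=169/580
  seg 3: a=-2 b=-616/435 c=163/435 d=-163/3915
S(17/4) = -3959/3712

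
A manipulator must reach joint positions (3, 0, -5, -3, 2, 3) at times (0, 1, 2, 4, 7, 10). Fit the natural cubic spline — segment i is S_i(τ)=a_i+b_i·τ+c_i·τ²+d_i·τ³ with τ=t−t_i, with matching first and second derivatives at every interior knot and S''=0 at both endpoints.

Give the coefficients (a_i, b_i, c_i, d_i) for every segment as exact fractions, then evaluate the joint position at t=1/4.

Δ: Δ0=-3, Δ1=-5, Δ2=1, Δ3=5/3, Δ4=1/3
row 1: diag=4, rhs=-12; c'=1/4, d'=-3
row 2: denom=6−1·1/4=23/4; d'=(36−1·-3)/(23/4)=156/23
row 3: denom=10−2·8/23=214/23; d'=(4−2·156/23)/(214/23)=-110/107
row 4: denom=12−3·69/214=2361/214; d'=(-8−3·-110/107)/(2361/214)=-1052/2361
back: M4=-1052/2361
back: M3=-110/107−69/214·-1052/2361=-696/787
back: M2=156/23−8/23·-696/787=5580/787
back: M1=-3−1/4·5580/787=-3756/787
M: M0=0, M1=-3756/787, M2=5580/787, M3=-696/787, M4=-1052/2361, M5=0
seg 0: a=3, c=M0/2=0, d=(M1−M0)/(6·1)=-626/787, b=Δ0−h0·(2M0+M1)/6=-1735/787
seg 1: a=0, c=M1/2=-1878/787, d=(M2−M1)/(6·1)=1556/787, b=Δ1−h1·(2M1+M2)/6=-3613/787
seg 2: a=-5, c=M2/2=2790/787, d=(M3−M2)/(6·2)=-523/787, b=Δ2−h2·(2M2+M3)/6=-2701/787
seg 3: a=-3, c=M3/2=-348/787, d=(M4−M3)/(6·3)=518/21249, b=Δ3−h3·(2M3+M4)/6=2183/787
seg 4: a=2, c=M4/2=-526/2361, d=(M5−M4)/(6·3)=526/21249, b=Δ4−h4·(2M4+M5)/6=613/787
t_q=1/4 → seg 0, τ=1/4; S=3+-1735/787·τ+0·τ²+-626/787·τ³=61359/25184

  seg 0: a=3 b=-1735/787 c=0 d=-626/787
  seg 1: a=0 b=-3613/787 c=-1878/787 d=1556/787
  seg 2: a=-5 b=-2701/787 c=2790/787 d=-523/787
  seg 3: a=-3 b=2183/787 c=-348/787 d=518/21249
  seg 4: a=2 b=613/787 c=-526/2361 d=526/21249
S(1/4) = 61359/25184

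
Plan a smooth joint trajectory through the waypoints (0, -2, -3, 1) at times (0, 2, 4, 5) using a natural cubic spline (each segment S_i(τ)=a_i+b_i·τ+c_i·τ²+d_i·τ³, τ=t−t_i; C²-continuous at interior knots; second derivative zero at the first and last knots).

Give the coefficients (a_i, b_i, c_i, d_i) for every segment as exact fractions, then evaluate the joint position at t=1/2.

Δ: Δ0=-1, Δ1=-1/2, Δ2=4
row 1: diag=8, rhs=3; c'=1/4, d'=3/8
row 2: denom=6−2·1/4=11/2; d'=(27−2·3/8)/(11/2)=105/22
back: M2=105/22
back: M1=3/8−1/4·105/22=-9/11
M: M0=0, M1=-9/11, M2=105/22, M3=0
seg 0: a=0, c=M0/2=0, d=(M1−M0)/(6·2)=-3/44, b=Δ0−h0·(2M0+M1)/6=-8/11
seg 1: a=-2, c=M1/2=-9/22, d=(M2−M1)/(6·2)=41/88, b=Δ1−h1·(2M1+M2)/6=-17/11
seg 2: a=-3, c=M2/2=105/44, d=(M3−M2)/(6·1)=-35/44, b=Δ2−h2·(2M2+M3)/6=53/22
t_q=1/2 → seg 0, τ=1/2; S=0+-8/11·τ+0·τ²+-3/44·τ³=-131/352

  seg 0: a=0 b=-8/11 c=0 d=-3/44
  seg 1: a=-2 b=-17/11 c=-9/22 d=41/88
  seg 2: a=-3 b=53/22 c=105/44 d=-35/44
S(1/2) = -131/352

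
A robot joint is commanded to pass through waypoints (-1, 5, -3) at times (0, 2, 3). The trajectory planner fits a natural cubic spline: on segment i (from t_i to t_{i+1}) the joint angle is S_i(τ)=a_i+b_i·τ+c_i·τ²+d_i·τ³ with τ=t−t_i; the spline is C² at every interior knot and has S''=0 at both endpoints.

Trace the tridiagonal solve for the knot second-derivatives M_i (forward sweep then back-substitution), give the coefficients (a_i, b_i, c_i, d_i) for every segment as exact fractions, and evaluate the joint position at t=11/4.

  seg 0: a=-1 b=20/3 c=0 d=-11/12
  seg 1: a=5 b=-13/3 c=-11/2 d=11/6
S(11/4) = -73/128

Δ: Δ0=3, Δ1=-8
row 1: diag=6, rhs=-66; c'=1/6, d'=-11
back: M1=-11
M: M0=0, M1=-11, M2=0
seg 0: a=-1, c=M0/2=0, d=(M1−M0)/(6·2)=-11/12, b=Δ0−h0·(2M0+M1)/6=20/3
seg 1: a=5, c=M1/2=-11/2, d=(M2−M1)/(6·1)=11/6, b=Δ1−h1·(2M1+M2)/6=-13/3
t_q=11/4 → seg 1, τ=3/4; S=5+-13/3·τ+-11/2·τ²+11/6·τ³=-73/128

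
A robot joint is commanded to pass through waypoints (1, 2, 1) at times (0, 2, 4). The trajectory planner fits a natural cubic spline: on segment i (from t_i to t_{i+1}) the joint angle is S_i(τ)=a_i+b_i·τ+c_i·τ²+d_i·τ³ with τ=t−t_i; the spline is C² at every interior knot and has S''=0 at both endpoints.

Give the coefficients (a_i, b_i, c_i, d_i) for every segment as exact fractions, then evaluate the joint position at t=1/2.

  seg 0: a=1 b=3/4 c=0 d=-1/16
  seg 1: a=2 b=0 c=-3/8 d=1/16
S(1/2) = 175/128

Δ: Δ0=1/2, Δ1=-1/2
row 1: diag=8, rhs=-6; c'=1/4, d'=-3/4
back: M1=-3/4
M: M0=0, M1=-3/4, M2=0
seg 0: a=1, c=M0/2=0, d=(M1−M0)/(6·2)=-1/16, b=Δ0−h0·(2M0+M1)/6=3/4
seg 1: a=2, c=M1/2=-3/8, d=(M2−M1)/(6·2)=1/16, b=Δ1−h1·(2M1+M2)/6=0
t_q=1/2 → seg 0, τ=1/2; S=1+3/4·τ+0·τ²+-1/16·τ³=175/128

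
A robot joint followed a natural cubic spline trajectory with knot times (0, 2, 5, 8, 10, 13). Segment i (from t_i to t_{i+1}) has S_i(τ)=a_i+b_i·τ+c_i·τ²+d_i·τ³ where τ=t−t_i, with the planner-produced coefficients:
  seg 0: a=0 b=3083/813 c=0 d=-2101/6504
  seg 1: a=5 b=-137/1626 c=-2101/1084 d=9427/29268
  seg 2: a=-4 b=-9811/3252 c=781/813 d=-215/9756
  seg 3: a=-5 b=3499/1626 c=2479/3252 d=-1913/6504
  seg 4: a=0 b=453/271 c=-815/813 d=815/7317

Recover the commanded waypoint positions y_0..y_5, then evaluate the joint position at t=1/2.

y_0=0 y_1=5 y_2=-4 y_3=-5 y_4=0 y_5=-1
S(1/2) = 32185/17344

y_0 = S_0(0) = a_0 = 0
y_1 = S_1(0) = a_1 = 5
y_2 = S_2(0) = a_2 = -4
y_3 = S_3(0) = a_3 = -5
y_4 = S_4(0) = a_4 = 0
y_5 = S_4(3) = -1
t_q=1/2 is in segment 0 (τ=1/2); S_0(τ)=32185/17344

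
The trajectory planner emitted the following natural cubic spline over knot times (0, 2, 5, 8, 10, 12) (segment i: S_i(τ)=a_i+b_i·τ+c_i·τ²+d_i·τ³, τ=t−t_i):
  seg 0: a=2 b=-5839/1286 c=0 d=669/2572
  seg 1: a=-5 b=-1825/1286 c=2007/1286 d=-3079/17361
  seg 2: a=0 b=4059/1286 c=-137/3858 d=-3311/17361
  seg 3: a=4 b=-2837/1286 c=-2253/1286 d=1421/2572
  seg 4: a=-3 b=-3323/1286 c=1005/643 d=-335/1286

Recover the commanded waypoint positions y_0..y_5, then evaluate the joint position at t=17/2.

y_0 = S_0(0) = a_0 = 2
y_1 = S_1(0) = a_1 = -5
y_2 = S_2(0) = a_2 = 0
y_3 = S_3(0) = a_3 = 4
y_4 = S_4(0) = a_4 = -3
y_5 = S_4(2) = -4
t_q=17/2 is in segment 3 (τ=1/2); S_3(τ)=52017/20576

y_0=2 y_1=-5 y_2=0 y_3=4 y_4=-3 y_5=-4
S(17/2) = 52017/20576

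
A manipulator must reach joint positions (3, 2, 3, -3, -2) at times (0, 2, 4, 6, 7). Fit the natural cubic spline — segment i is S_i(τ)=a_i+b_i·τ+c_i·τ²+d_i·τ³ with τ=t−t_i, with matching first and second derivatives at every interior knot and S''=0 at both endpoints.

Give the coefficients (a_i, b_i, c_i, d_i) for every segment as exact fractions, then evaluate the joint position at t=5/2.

  seg 0: a=3 b=-46/41 c=0 d=51/328
  seg 1: a=2 b=61/82 c=153/164 d=-173/328
  seg 2: a=3 b=-76/41 c=-183/82 d=34/41
  seg 3: a=-3 b=-34/41 c=225/82 d=-75/82
S(5/2) = 6663/2624

Δ: Δ0=-1/2, Δ1=1/2, Δ2=-3, Δ3=1
row 1: diag=8, rhs=6; c'=1/4, d'=3/4
row 2: denom=8−2·1/4=15/2; d'=(-21−2·3/4)/(15/2)=-3
row 3: denom=6−2·4/15=82/15; d'=(24−2·-3)/(82/15)=225/41
back: M3=225/41
back: M2=-3−4/15·225/41=-183/41
back: M1=3/4−1/4·-183/41=153/82
M: M0=0, M1=153/82, M2=-183/41, M3=225/41, M4=0
seg 0: a=3, c=M0/2=0, d=(M1−M0)/(6·2)=51/328, b=Δ0−h0·(2M0+M1)/6=-46/41
seg 1: a=2, c=M1/2=153/164, d=(M2−M1)/(6·2)=-173/328, b=Δ1−h1·(2M1+M2)/6=61/82
seg 2: a=3, c=M2/2=-183/82, d=(M3−M2)/(6·2)=34/41, b=Δ2−h2·(2M2+M3)/6=-76/41
seg 3: a=-3, c=M3/2=225/82, d=(M4−M3)/(6·1)=-75/82, b=Δ3−h3·(2M3+M4)/6=-34/41
t_q=5/2 → seg 1, τ=1/2; S=2+61/82·τ+153/164·τ²+-173/328·τ³=6663/2624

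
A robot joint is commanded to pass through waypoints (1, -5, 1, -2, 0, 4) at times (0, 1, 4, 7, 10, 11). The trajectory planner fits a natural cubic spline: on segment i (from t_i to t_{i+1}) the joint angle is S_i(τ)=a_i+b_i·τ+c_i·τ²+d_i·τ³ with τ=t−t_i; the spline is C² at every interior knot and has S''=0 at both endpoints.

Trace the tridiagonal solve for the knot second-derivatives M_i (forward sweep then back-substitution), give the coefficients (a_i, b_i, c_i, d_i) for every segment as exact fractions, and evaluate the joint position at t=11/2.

Δ: Δ0=-6, Δ1=2, Δ2=-1, Δ3=2/3, Δ4=4
row 1: diag=8, rhs=48; c'=3/8, d'=6
row 2: denom=12−3·3/8=87/8; d'=(-18−3·6)/(87/8)=-96/29
row 3: denom=12−3·8/29=324/29; d'=(10−3·-96/29)/(324/29)=289/162
row 4: denom=8−3·29/108=259/36; d'=(20−3·289/162)/(259/36)=226/111
back: M4=226/111
back: M3=289/162−29/108·226/111=412/333
back: M2=-96/29−8/29·412/333=-1216/333
back: M1=6−3/8·-1216/333=818/111
M: M0=0, M1=818/111, M2=-1216/333, M3=412/333, M4=226/111, M5=0
seg 0: a=1, c=M0/2=0, d=(M1−M0)/(6·1)=409/333, b=Δ0−h0·(2M0+M1)/6=-2407/333
seg 1: a=-5, c=M1/2=409/111, d=(M2−M1)/(6·3)=-1835/2997, b=Δ1−h1·(2M1+M2)/6=-1180/333
seg 2: a=1, c=M2/2=-608/333, d=(M3−M2)/(6·3)=22/81, b=Δ2−h2·(2M2+M3)/6=677/333
seg 3: a=-2, c=M3/2=206/333, d=(M4−M3)/(6·3)=133/2997, b=Δ3−h3·(2M3+M4)/6=-529/333
seg 4: a=0, c=M4/2=113/111, d=(M5−M4)/(6·1)=-113/333, b=Δ4−h4·(2M4+M5)/6=1106/333
t_q=11/2 → seg 2, τ=3/2; S=1+677/333·τ+-608/333·τ²+22/81·τ³=127/148

  seg 0: a=1 b=-2407/333 c=0 d=409/333
  seg 1: a=-5 b=-1180/333 c=409/111 d=-1835/2997
  seg 2: a=1 b=677/333 c=-608/333 d=22/81
  seg 3: a=-2 b=-529/333 c=206/333 d=133/2997
  seg 4: a=0 b=1106/333 c=113/111 d=-113/333
S(11/2) = 127/148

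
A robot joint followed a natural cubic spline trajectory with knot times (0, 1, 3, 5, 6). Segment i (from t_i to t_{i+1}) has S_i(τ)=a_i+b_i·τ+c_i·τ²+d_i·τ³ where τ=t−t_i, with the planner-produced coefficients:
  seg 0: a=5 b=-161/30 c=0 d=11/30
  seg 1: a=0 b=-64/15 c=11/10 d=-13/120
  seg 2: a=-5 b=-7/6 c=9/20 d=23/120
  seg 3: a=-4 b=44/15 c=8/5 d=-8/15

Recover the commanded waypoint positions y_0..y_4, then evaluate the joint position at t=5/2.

y_0 = S_0(0) = a_0 = 5
y_1 = S_1(0) = a_1 = 0
y_2 = S_2(0) = a_2 = -5
y_3 = S_3(0) = a_3 = -4
y_4 = S_3(1) = 0
t_q=5/2 is in segment 1 (τ=3/2); S_1(τ)=-1373/320

y_0=5 y_1=0 y_2=-5 y_3=-4 y_4=0
S(5/2) = -1373/320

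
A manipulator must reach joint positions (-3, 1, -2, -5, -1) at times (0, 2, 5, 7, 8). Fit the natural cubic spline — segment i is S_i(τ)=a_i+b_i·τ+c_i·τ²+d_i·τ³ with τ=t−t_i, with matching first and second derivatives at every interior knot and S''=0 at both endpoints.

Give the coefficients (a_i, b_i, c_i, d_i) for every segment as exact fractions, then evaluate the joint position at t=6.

  seg 0: a=-3 b=632/253 c=0 d=-63/506
  seg 1: a=1 b=254/253 c=-189/253 d=20/759
  seg 2: a=-2 b=-700/253 c=-129/253 d=1157/2024
  seg 3: a=-5 b=1039/506 c=2955/1012 d=-985/1012
S(6) = -9523/2024

Δ: Δ0=2, Δ1=-1, Δ2=-3/2, Δ3=4
row 1: diag=10, rhs=-18; c'=3/10, d'=-9/5
row 2: denom=10−3·3/10=91/10; d'=(-3−3·-9/5)/(91/10)=24/91
row 3: denom=6−2·20/91=506/91; d'=(33−2·24/91)/(506/91)=2955/506
back: M3=2955/506
back: M2=24/91−20/91·2955/506=-258/253
back: M1=-9/5−3/10·-258/253=-378/253
M: M0=0, M1=-378/253, M2=-258/253, M3=2955/506, M4=0
seg 0: a=-3, c=M0/2=0, d=(M1−M0)/(6·2)=-63/506, b=Δ0−h0·(2M0+M1)/6=632/253
seg 1: a=1, c=M1/2=-189/253, d=(M2−M1)/(6·3)=20/759, b=Δ1−h1·(2M1+M2)/6=254/253
seg 2: a=-2, c=M2/2=-129/253, d=(M3−M2)/(6·2)=1157/2024, b=Δ2−h2·(2M2+M3)/6=-700/253
seg 3: a=-5, c=M3/2=2955/1012, d=(M4−M3)/(6·1)=-985/1012, b=Δ3−h3·(2M3+M4)/6=1039/506
t_q=6 → seg 2, τ=1; S=-2+-700/253·τ+-129/253·τ²+1157/2024·τ³=-9523/2024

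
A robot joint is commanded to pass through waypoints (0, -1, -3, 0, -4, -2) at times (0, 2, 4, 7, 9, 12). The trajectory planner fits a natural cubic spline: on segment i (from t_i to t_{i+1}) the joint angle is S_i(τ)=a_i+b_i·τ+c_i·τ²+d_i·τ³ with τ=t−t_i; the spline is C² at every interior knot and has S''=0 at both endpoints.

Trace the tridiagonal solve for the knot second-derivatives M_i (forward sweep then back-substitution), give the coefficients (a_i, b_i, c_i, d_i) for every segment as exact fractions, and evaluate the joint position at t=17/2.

Δ: Δ0=-1/2, Δ1=-1, Δ2=1, Δ3=-2, Δ4=2/3
row 1: diag=8, rhs=-3; c'=1/4, d'=-3/8
row 2: denom=10−2·1/4=19/2; d'=(12−2·-3/8)/(19/2)=51/38
row 3: denom=10−3·6/19=172/19; d'=(-18−3·51/38)/(172/19)=-837/344
row 4: denom=10−2·19/86=411/43; d'=(16−2·-837/344)/(411/43)=3589/1644
back: M4=3589/1644
back: M3=-837/344−19/86·3589/1644=-4793/1644
back: M2=51/38−6/19·-4793/1644=310/137
back: M1=-3/8−1/4·310/137=-1031/1096
M: M0=0, M1=-1031/1096, M2=310/137, M3=-4793/1644, M4=3589/1644, M5=0
seg 0: a=0, c=M0/2=0, d=(M1−M0)/(6·2)=-1031/13152, b=Δ0−h0·(2M0+M1)/6=-613/3288
seg 1: a=-1, c=M1/2=-1031/2192, d=(M2−M1)/(6·2)=3511/13152, b=Δ1−h1·(2M1+M2)/6=-1853/1644
seg 2: a=-3, c=M2/2=155/137, d=(M3−M2)/(6·3)=-8513/29592, b=Δ2−h2·(2M2+M3)/6=641/3288
seg 3: a=0, c=M3/2=-4793/3288, d=(M4−M3)/(6·2)=1397/3288, b=Δ3−h3·(2M3+M4)/6=-1289/1644
seg 4: a=-4, c=M4/2=3589/3288, d=(M5−M4)/(6·3)=-3589/29592, b=Δ4−h4·(2M4+M5)/6=-831/548
t_q=17/2 → seg 3, τ=3/2; S=0+-1289/1644·τ+-4793/3288·τ²+1397/3288·τ³=-26497/8768

  seg 0: a=0 b=-613/3288 c=0 d=-1031/13152
  seg 1: a=-1 b=-1853/1644 c=-1031/2192 d=3511/13152
  seg 2: a=-3 b=641/3288 c=155/137 d=-8513/29592
  seg 3: a=0 b=-1289/1644 c=-4793/3288 d=1397/3288
  seg 4: a=-4 b=-831/548 c=3589/3288 d=-3589/29592
S(17/2) = -26497/8768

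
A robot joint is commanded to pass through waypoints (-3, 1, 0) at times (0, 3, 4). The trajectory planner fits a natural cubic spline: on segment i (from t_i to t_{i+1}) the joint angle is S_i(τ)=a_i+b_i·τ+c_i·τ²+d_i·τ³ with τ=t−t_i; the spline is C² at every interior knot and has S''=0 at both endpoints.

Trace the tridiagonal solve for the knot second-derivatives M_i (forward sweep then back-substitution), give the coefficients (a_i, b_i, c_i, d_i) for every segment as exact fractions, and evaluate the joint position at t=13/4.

Δ: Δ0=4/3, Δ1=-1
row 1: diag=8, rhs=-14; c'=1/8, d'=-7/4
back: M1=-7/4
M: M0=0, M1=-7/4, M2=0
seg 0: a=-3, c=M0/2=0, d=(M1−M0)/(6·3)=-7/72, b=Δ0−h0·(2M0+M1)/6=53/24
seg 1: a=1, c=M1/2=-7/8, d=(M2−M1)/(6·1)=7/24, b=Δ1−h1·(2M1+M2)/6=-5/12
t_q=13/4 → seg 1, τ=1/4; S=1+-5/12·τ+-7/8·τ²+7/24·τ³=433/512

  seg 0: a=-3 b=53/24 c=0 d=-7/72
  seg 1: a=1 b=-5/12 c=-7/8 d=7/24
S(13/4) = 433/512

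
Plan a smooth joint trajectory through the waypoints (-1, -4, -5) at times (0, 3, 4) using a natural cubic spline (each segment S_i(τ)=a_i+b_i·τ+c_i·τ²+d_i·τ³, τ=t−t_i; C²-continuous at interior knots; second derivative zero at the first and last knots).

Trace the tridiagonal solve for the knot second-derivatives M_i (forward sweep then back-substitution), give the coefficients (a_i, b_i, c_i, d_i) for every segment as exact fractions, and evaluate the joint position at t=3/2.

  seg 0: a=-1 b=-1 c=0 d=0
  seg 1: a=-4 b=-1 c=0 d=0
S(3/2) = -5/2

Δ: Δ0=-1, Δ1=-1
row 1: diag=8, rhs=0; c'=1/8, d'=0
back: M1=0
M: M0=0, M1=0, M2=0
seg 0: a=-1, c=M0/2=0, d=(M1−M0)/(6·3)=0, b=Δ0−h0·(2M0+M1)/6=-1
seg 1: a=-4, c=M1/2=0, d=(M2−M1)/(6·1)=0, b=Δ1−h1·(2M1+M2)/6=-1
t_q=3/2 → seg 0, τ=3/2; S=-1+-1·τ+0·τ²+0·τ³=-5/2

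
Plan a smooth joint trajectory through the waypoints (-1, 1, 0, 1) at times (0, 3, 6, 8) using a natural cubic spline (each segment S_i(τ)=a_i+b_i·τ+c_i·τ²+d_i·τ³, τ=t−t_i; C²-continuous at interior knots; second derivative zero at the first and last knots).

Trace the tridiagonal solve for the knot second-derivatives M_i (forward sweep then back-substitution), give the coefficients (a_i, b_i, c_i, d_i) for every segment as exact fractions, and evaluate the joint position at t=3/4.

  seg 0: a=-1 b=223/222 c=0 d=-25/666
  seg 1: a=1 b=-1/111 c=-25/74 d=17/222
  seg 2: a=0 b=7/222 c=13/37 d=-13/222
S(3/4) = -1243/4736

Δ: Δ0=2/3, Δ1=-1/3, Δ2=1/2
row 1: diag=12, rhs=-6; c'=1/4, d'=-1/2
row 2: denom=10−3·1/4=37/4; d'=(5−3·-1/2)/(37/4)=26/37
back: M2=26/37
back: M1=-1/2−1/4·26/37=-25/37
M: M0=0, M1=-25/37, M2=26/37, M3=0
seg 0: a=-1, c=M0/2=0, d=(M1−M0)/(6·3)=-25/666, b=Δ0−h0·(2M0+M1)/6=223/222
seg 1: a=1, c=M1/2=-25/74, d=(M2−M1)/(6·3)=17/222, b=Δ1−h1·(2M1+M2)/6=-1/111
seg 2: a=0, c=M2/2=13/37, d=(M3−M2)/(6·2)=-13/222, b=Δ2−h2·(2M2+M3)/6=7/222
t_q=3/4 → seg 0, τ=3/4; S=-1+223/222·τ+0·τ²+-25/666·τ³=-1243/4736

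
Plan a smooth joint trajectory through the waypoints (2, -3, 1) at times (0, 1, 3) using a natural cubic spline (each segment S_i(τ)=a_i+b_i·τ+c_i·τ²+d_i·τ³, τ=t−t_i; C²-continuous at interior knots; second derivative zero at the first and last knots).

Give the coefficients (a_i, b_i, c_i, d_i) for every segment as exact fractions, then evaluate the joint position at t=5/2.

  seg 0: a=2 b=-37/6 c=0 d=7/6
  seg 1: a=-3 b=-8/3 c=7/2 d=-7/12
S(5/2) = -35/32

Δ: Δ0=-5, Δ1=2
row 1: diag=6, rhs=42; c'=1/3, d'=7
back: M1=7
M: M0=0, M1=7, M2=0
seg 0: a=2, c=M0/2=0, d=(M1−M0)/(6·1)=7/6, b=Δ0−h0·(2M0+M1)/6=-37/6
seg 1: a=-3, c=M1/2=7/2, d=(M2−M1)/(6·2)=-7/12, b=Δ1−h1·(2M1+M2)/6=-8/3
t_q=5/2 → seg 1, τ=3/2; S=-3+-8/3·τ+7/2·τ²+-7/12·τ³=-35/32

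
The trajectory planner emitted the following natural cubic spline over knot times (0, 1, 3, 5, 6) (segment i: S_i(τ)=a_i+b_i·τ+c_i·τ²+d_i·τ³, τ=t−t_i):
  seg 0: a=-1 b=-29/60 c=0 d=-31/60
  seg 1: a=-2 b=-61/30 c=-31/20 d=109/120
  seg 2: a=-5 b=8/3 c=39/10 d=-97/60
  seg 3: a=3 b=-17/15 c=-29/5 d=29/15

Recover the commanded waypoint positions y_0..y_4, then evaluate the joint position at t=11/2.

y_0=-1 y_1=-2 y_2=-5 y_3=3 y_4=-2
S(11/2) = 49/40

y_0 = S_0(0) = a_0 = -1
y_1 = S_1(0) = a_1 = -2
y_2 = S_2(0) = a_2 = -5
y_3 = S_3(0) = a_3 = 3
y_4 = S_3(1) = -2
t_q=11/2 is in segment 3 (τ=1/2); S_3(τ)=49/40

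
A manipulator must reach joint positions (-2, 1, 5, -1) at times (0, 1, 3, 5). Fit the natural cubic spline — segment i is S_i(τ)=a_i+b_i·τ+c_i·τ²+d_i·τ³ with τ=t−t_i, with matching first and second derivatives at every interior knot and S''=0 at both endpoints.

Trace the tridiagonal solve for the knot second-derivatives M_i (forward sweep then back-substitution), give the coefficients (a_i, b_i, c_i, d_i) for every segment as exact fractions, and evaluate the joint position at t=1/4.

Δ: Δ0=3, Δ1=2, Δ2=-3
row 1: diag=6, rhs=-6; c'=1/3, d'=-1
row 2: denom=8−2·1/3=22/3; d'=(-30−2·-1)/(22/3)=-42/11
back: M2=-42/11
back: M1=-1−1/3·-42/11=3/11
M: M0=0, M1=3/11, M2=-42/11, M3=0
seg 0: a=-2, c=M0/2=0, d=(M1−M0)/(6·1)=1/22, b=Δ0−h0·(2M0+M1)/6=65/22
seg 1: a=1, c=M1/2=3/22, d=(M2−M1)/(6·2)=-15/44, b=Δ1−h1·(2M1+M2)/6=34/11
seg 2: a=5, c=M2/2=-21/11, d=(M3−M2)/(6·2)=7/22, b=Δ2−h2·(2M2+M3)/6=-5/11
t_q=1/4 → seg 0, τ=1/4; S=-2+65/22·τ+0·τ²+1/22·τ³=-1775/1408

  seg 0: a=-2 b=65/22 c=0 d=1/22
  seg 1: a=1 b=34/11 c=3/22 d=-15/44
  seg 2: a=5 b=-5/11 c=-21/11 d=7/22
S(1/4) = -1775/1408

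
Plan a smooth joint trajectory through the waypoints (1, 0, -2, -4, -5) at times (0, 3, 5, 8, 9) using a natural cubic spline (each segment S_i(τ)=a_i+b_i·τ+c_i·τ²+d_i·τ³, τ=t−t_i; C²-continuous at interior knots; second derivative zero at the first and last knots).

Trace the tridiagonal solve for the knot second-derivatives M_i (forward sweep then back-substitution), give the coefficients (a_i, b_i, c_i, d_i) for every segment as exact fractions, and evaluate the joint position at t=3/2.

  seg 0: a=1 b=-31/339 c=0 d=-82/3051
  seg 1: a=0 b=-277/339 c=-82/339 d=17/226
  seg 2: a=-2 b=-299/339 c=71/339 d=-140/3051
  seg 3: a=-4 b=-293/339 c=-23/113 d=23/339
S(3/2) = 349/452

Δ: Δ0=-1/3, Δ1=-1, Δ2=-2/3, Δ3=-1
row 1: diag=10, rhs=-4; c'=1/5, d'=-2/5
row 2: denom=10−2·1/5=48/5; d'=(2−2·-2/5)/(48/5)=7/24
row 3: denom=8−3·5/16=113/16; d'=(-2−3·7/24)/(113/16)=-46/113
back: M3=-46/113
back: M2=7/24−5/16·-46/113=142/339
back: M1=-2/5−1/5·142/339=-164/339
M: M0=0, M1=-164/339, M2=142/339, M3=-46/113, M4=0
seg 0: a=1, c=M0/2=0, d=(M1−M0)/(6·3)=-82/3051, b=Δ0−h0·(2M0+M1)/6=-31/339
seg 1: a=0, c=M1/2=-82/339, d=(M2−M1)/(6·2)=17/226, b=Δ1−h1·(2M1+M2)/6=-277/339
seg 2: a=-2, c=M2/2=71/339, d=(M3−M2)/(6·3)=-140/3051, b=Δ2−h2·(2M2+M3)/6=-299/339
seg 3: a=-4, c=M3/2=-23/113, d=(M4−M3)/(6·1)=23/339, b=Δ3−h3·(2M3+M4)/6=-293/339
t_q=3/2 → seg 0, τ=3/2; S=1+-31/339·τ+0·τ²+-82/3051·τ³=349/452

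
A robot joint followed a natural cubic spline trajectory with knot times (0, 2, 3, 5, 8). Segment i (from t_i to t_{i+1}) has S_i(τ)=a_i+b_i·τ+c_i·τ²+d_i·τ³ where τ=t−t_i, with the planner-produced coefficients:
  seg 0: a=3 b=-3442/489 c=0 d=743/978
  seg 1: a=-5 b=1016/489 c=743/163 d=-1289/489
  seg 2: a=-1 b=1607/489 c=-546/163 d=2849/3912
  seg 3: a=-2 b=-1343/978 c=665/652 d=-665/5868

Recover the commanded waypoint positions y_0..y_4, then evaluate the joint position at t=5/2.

y_0 = S_0(0) = a_0 = 3
y_1 = S_1(0) = a_1 = -5
y_2 = S_2(0) = a_2 = -1
y_3 = S_3(0) = a_3 = -2
y_4 = S_3(3) = 0
t_q=5/2 is in segment 1 (τ=1/2); S_1(τ)=-4109/1304

y_0=3 y_1=-5 y_2=-1 y_3=-2 y_4=0
S(5/2) = -4109/1304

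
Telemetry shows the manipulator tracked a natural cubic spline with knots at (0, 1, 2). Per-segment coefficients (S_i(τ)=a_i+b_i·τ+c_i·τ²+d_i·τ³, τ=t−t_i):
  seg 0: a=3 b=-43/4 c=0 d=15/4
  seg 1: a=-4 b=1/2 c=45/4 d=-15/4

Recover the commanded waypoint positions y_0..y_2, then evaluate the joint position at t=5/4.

y_0=3 y_1=-4 y_2=4
S(5/4) = -827/256

y_0 = S_0(0) = a_0 = 3
y_1 = S_1(0) = a_1 = -4
y_2 = S_1(1) = 4
t_q=5/4 is in segment 1 (τ=1/4); S_1(τ)=-827/256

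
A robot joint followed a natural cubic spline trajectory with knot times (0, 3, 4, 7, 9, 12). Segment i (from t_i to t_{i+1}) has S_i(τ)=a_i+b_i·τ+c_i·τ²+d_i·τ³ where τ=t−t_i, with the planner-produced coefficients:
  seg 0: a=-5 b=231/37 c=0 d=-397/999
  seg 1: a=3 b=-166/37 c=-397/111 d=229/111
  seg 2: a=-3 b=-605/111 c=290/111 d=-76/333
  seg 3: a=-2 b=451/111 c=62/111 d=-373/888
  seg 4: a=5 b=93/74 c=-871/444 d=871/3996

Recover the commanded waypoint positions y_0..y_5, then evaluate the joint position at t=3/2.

y_0 = S_0(0) = a_0 = -5
y_1 = S_1(0) = a_1 = 3
y_2 = S_2(0) = a_2 = -3
y_3 = S_3(0) = a_3 = -2
y_4 = S_4(0) = a_4 = 5
y_5 = S_4(3) = -3
t_q=3/2 is in segment 0 (τ=3/2); S_0(τ)=895/296

y_0=-5 y_1=3 y_2=-3 y_3=-2 y_4=5 y_5=-3
S(3/2) = 895/296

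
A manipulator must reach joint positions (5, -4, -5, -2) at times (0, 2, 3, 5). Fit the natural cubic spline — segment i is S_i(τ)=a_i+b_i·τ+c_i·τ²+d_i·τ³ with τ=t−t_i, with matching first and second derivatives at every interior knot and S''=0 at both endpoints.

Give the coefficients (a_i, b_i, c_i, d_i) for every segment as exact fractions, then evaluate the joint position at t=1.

Δ: Δ0=-9/2, Δ1=-1, Δ2=3/2
row 1: diag=6, rhs=21; c'=1/6, d'=7/2
row 2: denom=6−1·1/6=35/6; d'=(15−1·7/2)/(35/6)=69/35
back: M2=69/35
back: M1=7/2−1/6·69/35=111/35
M: M0=0, M1=111/35, M2=69/35, M3=0
seg 0: a=5, c=M0/2=0, d=(M1−M0)/(6·2)=37/140, b=Δ0−h0·(2M0+M1)/6=-389/70
seg 1: a=-4, c=M1/2=111/70, d=(M2−M1)/(6·1)=-1/5, b=Δ1−h1·(2M1+M2)/6=-167/70
seg 2: a=-5, c=M2/2=69/70, d=(M3−M2)/(6·2)=-23/140, b=Δ2−h2·(2M2+M3)/6=13/70
t_q=1 → seg 0, τ=1; S=5+-389/70·τ+0·τ²+37/140·τ³=-41/140

  seg 0: a=5 b=-389/70 c=0 d=37/140
  seg 1: a=-4 b=-167/70 c=111/70 d=-1/5
  seg 2: a=-5 b=13/70 c=69/70 d=-23/140
S(1) = -41/140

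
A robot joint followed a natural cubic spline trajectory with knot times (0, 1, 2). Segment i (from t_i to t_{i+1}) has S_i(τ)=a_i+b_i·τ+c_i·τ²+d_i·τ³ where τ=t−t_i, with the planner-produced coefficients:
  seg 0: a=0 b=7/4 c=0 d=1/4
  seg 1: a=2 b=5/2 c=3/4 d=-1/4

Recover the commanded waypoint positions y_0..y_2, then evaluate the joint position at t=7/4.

y_0 = S_0(0) = a_0 = 0
y_1 = S_1(0) = a_1 = 2
y_2 = S_1(1) = 5
t_q=7/4 is in segment 1 (τ=3/4); S_1(τ)=1073/256

y_0=0 y_1=2 y_2=5
S(7/4) = 1073/256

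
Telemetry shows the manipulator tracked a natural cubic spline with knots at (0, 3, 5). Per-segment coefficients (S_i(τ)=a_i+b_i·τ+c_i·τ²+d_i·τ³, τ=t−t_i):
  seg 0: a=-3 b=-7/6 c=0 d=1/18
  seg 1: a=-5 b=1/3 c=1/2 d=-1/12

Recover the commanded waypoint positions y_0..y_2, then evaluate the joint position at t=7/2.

y_0 = S_0(0) = a_0 = -3
y_1 = S_1(0) = a_1 = -5
y_2 = S_1(2) = -3
t_q=7/2 is in segment 1 (τ=1/2); S_1(τ)=-151/32

y_0=-3 y_1=-5 y_2=-3
S(7/2) = -151/32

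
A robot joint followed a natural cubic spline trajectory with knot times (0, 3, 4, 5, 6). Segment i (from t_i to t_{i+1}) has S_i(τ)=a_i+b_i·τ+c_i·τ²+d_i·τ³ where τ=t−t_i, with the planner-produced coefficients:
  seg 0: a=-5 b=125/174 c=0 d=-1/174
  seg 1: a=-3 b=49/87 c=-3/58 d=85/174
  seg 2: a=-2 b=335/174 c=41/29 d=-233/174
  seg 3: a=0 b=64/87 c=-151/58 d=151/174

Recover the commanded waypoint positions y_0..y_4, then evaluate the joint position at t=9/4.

y_0=-5 y_1=-3 y_2=-2 y_3=0 y_4=-1
S(9/4) = -12803/3712

y_0 = S_0(0) = a_0 = -5
y_1 = S_1(0) = a_1 = -3
y_2 = S_2(0) = a_2 = -2
y_3 = S_3(0) = a_3 = 0
y_4 = S_3(1) = -1
t_q=9/4 is in segment 0 (τ=9/4); S_0(τ)=-12803/3712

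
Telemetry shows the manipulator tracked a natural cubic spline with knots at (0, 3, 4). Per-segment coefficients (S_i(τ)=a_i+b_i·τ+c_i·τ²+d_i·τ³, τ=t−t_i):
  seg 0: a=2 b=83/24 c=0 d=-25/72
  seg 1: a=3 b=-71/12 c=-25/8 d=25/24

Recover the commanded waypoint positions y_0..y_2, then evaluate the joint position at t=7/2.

y_0 = S_0(0) = a_0 = 2
y_1 = S_1(0) = a_1 = 3
y_2 = S_1(1) = -5
t_q=7/2 is in segment 1 (τ=1/2); S_1(τ)=-39/64

y_0=2 y_1=3 y_2=-5
S(7/2) = -39/64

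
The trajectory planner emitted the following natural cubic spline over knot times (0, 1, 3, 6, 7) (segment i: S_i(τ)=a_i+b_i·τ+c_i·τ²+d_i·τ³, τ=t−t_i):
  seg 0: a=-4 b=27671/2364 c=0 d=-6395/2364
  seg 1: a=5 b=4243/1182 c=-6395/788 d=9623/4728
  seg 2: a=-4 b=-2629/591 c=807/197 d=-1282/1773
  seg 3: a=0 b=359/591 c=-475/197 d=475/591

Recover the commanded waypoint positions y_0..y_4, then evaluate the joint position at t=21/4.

y_0=-4 y_1=5 y_2=-4 y_3=0 y_4=-1
S(21/4) = -9499/6304

y_0 = S_0(0) = a_0 = -4
y_1 = S_1(0) = a_1 = 5
y_2 = S_2(0) = a_2 = -4
y_3 = S_3(0) = a_3 = 0
y_4 = S_3(1) = -1
t_q=21/4 is in segment 2 (τ=9/4); S_2(τ)=-9499/6304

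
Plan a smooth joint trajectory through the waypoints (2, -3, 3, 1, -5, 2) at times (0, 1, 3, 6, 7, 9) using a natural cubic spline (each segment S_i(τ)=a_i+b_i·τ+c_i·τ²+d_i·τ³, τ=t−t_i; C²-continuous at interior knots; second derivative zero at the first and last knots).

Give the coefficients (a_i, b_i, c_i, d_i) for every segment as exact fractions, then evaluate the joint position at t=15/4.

Δ: Δ0=-5, Δ1=3, Δ2=-2/3, Δ3=-6, Δ4=7/2
row 1: diag=6, rhs=48; c'=1/3, d'=8
row 2: denom=10−2·1/3=28/3; d'=(-22−2·8)/(28/3)=-57/14
row 3: denom=8−3·9/28=197/28; d'=(-32−3·-57/14)/(197/28)=-554/197
row 4: denom=6−1·28/197=1154/197; d'=(57−1·-554/197)/(1154/197)=11783/1154
back: M4=11783/1154
back: M3=-554/197−28/197·11783/1154=-2460/577
back: M2=-57/14−9/28·-2460/577=-3117/1154
back: M1=8−1/3·-3117/1154=10271/1154
M: M0=0, M1=10271/1154, M2=-3117/1154, M3=-2460/577, M4=11783/1154, M5=0
seg 0: a=2, c=M0/2=0, d=(M1−M0)/(6·1)=10271/6924, b=Δ0−h0·(2M0+M1)/6=-44891/6924
seg 1: a=-3, c=M1/2=10271/2308, d=(M2−M1)/(6·2)=-3347/3462, b=Δ1−h1·(2M1+M2)/6=-7039/3462
seg 2: a=3, c=M2/2=-3117/2308, d=(M3−M2)/(6·3)=-601/6924, b=Δ2−h2·(2M2+M3)/6=14423/3462
seg 3: a=1, c=M3/2=-1230/577, d=(M4−M3)/(6·1)=16703/6924, b=Δ3−h3·(2M3+M4)/6=-43487/6924
seg 4: a=-5, c=M4/2=11783/2308, d=(M5−M4)/(6·2)=-11783/13848, b=Δ4−h4·(2M4+M5)/6=-11449/3462
t_q=15/4 → seg 2, τ=3/4; S=3+14423/3462·τ+-3117/2308·τ²+-601/6924·τ³=787051/147712

  seg 0: a=2 b=-44891/6924 c=0 d=10271/6924
  seg 1: a=-3 b=-7039/3462 c=10271/2308 d=-3347/3462
  seg 2: a=3 b=14423/3462 c=-3117/2308 d=-601/6924
  seg 3: a=1 b=-43487/6924 c=-1230/577 d=16703/6924
  seg 4: a=-5 b=-11449/3462 c=11783/2308 d=-11783/13848
S(15/4) = 787051/147712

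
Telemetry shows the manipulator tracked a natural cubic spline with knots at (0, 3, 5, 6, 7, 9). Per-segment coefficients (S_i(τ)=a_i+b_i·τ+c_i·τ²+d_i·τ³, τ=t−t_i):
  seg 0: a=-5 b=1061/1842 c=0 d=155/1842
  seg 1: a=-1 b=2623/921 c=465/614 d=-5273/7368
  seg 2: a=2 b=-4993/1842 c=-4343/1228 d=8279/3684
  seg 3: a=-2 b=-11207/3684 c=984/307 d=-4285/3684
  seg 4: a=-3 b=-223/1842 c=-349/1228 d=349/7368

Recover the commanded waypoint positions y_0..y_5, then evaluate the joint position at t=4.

y_0=-5 y_1=-1 y_2=2 y_3=-2 y_4=-3 y_5=-4
S(4) = 4641/2456

y_0 = S_0(0) = a_0 = -5
y_1 = S_1(0) = a_1 = -1
y_2 = S_2(0) = a_2 = 2
y_3 = S_3(0) = a_3 = -2
y_4 = S_4(0) = a_4 = -3
y_5 = S_4(2) = -4
t_q=4 is in segment 1 (τ=1); S_1(τ)=4641/2456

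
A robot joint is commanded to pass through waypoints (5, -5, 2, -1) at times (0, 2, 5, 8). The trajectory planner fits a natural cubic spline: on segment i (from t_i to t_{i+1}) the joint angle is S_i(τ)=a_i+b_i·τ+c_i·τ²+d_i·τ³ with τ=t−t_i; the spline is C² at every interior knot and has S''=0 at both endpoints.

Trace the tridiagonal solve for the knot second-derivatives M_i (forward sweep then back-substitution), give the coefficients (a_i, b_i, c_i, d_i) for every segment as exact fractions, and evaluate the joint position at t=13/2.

Δ: Δ0=-5, Δ1=7/3, Δ2=-1
row 1: diag=10, rhs=44; c'=3/10, d'=22/5
row 2: denom=12−3·3/10=111/10; d'=(-20−3·22/5)/(111/10)=-332/111
back: M2=-332/111
back: M1=22/5−3/10·-332/111=196/37
M: M0=0, M1=196/37, M2=-332/111, M3=0
seg 0: a=5, c=M0/2=0, d=(M1−M0)/(6·2)=49/111, b=Δ0−h0·(2M0+M1)/6=-751/111
seg 1: a=-5, c=M1/2=98/37, d=(M2−M1)/(6·3)=-460/999, b=Δ1−h1·(2M1+M2)/6=-163/111
seg 2: a=2, c=M2/2=-166/111, d=(M3−M2)/(6·3)=166/999, b=Δ2−h2·(2M2+M3)/6=221/111
t_q=13/2 → seg 2, τ=3/2; S=2+221/111·τ+-166/111·τ²+166/999·τ³=323/148

  seg 0: a=5 b=-751/111 c=0 d=49/111
  seg 1: a=-5 b=-163/111 c=98/37 d=-460/999
  seg 2: a=2 b=221/111 c=-166/111 d=166/999
S(13/2) = 323/148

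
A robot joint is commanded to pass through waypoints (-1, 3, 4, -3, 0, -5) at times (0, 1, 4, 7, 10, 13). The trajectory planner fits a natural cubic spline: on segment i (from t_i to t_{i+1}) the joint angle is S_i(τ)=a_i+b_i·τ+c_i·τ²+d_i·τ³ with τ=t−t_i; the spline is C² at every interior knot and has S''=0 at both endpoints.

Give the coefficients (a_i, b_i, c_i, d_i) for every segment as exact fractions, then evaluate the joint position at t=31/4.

  seg 0: a=-1 b=5284/1209 c=0 d=-448/1209
  seg 1: a=3 b=3940/1209 c=-448/403 d=55/1209
  seg 2: a=4 b=-203/93 c=-283/403 d=2365/10881
  seg 3: a=-3 b=-638/1209 c=1516/1209 d=-2701/10881
  seg 4: a=0 b=355/1209 c=-395/403 d=395/3627
S(31/4) = -72093/25792

Δ: Δ0=4, Δ1=1/3, Δ2=-7/3, Δ3=1, Δ4=-5/3
row 1: diag=8, rhs=-22; c'=3/8, d'=-11/4
row 2: denom=12−3·3/8=87/8; d'=(-16−3·-11/4)/(87/8)=-62/87
row 3: denom=12−3·8/29=324/29; d'=(20−3·-62/87)/(324/29)=107/54
row 4: denom=12−3·29/108=403/36; d'=(-16−3·107/54)/(403/36)=-790/403
back: M4=-790/403
back: M3=107/54−29/108·-790/403=3032/1209
back: M2=-62/87−8/29·3032/1209=-566/403
back: M1=-11/4−3/8·-566/403=-896/403
M: M0=0, M1=-896/403, M2=-566/403, M3=3032/1209, M4=-790/403, M5=0
seg 0: a=-1, c=M0/2=0, d=(M1−M0)/(6·1)=-448/1209, b=Δ0−h0·(2M0+M1)/6=5284/1209
seg 1: a=3, c=M1/2=-448/403, d=(M2−M1)/(6·3)=55/1209, b=Δ1−h1·(2M1+M2)/6=3940/1209
seg 2: a=4, c=M2/2=-283/403, d=(M3−M2)/(6·3)=2365/10881, b=Δ2−h2·(2M2+M3)/6=-203/93
seg 3: a=-3, c=M3/2=1516/1209, d=(M4−M3)/(6·3)=-2701/10881, b=Δ3−h3·(2M3+M4)/6=-638/1209
seg 4: a=0, c=M4/2=-395/403, d=(M5−M4)/(6·3)=395/3627, b=Δ4−h4·(2M4+M5)/6=355/1209
t_q=31/4 → seg 3, τ=3/4; S=-3+-638/1209·τ+1516/1209·τ²+-2701/10881·τ³=-72093/25792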